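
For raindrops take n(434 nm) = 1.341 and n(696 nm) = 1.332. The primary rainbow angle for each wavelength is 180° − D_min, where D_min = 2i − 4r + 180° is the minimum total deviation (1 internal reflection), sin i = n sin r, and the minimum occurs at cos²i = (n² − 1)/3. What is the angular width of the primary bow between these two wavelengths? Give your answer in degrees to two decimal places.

1.29°

At 434 nm (n = 1.341): cos²i = 0.26609 → i = 58.946°, r = 39.705°, D_min = 139.071°, rainbow angle = 40.929°.
At 696 nm (n = 1.332): cos²i = 0.25807 → i = 59.469°, r = 40.290°, D_min = 137.776°, rainbow angle = 42.224°.
Angular width = |40.929° − 42.224°| = 1.295°.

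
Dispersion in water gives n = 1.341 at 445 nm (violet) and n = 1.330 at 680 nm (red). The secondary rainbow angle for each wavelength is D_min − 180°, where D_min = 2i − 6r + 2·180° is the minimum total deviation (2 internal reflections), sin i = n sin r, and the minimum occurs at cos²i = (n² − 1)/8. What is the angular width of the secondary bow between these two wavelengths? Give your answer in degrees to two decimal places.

At 445 nm (n = 1.341): cos²i = 0.09979 → i = 71.586°, r = 45.034°, D_min = 232.966°, rainbow angle = 52.966°.
At 680 nm (n = 1.330): cos²i = 0.09611 → i = 71.940°, r = 45.630°, D_min = 230.101°, rainbow angle = 50.101°.
Angular width = |52.966° − 50.101°| = 2.865°.

2.86°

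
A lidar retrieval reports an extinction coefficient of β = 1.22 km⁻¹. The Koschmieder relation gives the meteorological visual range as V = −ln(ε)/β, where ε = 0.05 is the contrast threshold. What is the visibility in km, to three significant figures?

2.46 km

V = −ln(0.05) / 1.22 = 2.996 / 1.22 = 2.4555 km.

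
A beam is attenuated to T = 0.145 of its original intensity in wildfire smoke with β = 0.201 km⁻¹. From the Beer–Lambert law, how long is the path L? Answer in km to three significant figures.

9.61 km

Beer–Lambert: T = exp(−βL) ⇒ L = −ln(T)/β = −ln(0.145)/0.201 = 1.9310/0.201 = 9.607 km.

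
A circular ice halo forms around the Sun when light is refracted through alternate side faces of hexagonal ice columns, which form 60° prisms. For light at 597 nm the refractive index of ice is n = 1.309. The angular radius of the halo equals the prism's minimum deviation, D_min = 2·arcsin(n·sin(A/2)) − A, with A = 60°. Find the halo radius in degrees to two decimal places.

n·sin(A/2) = 1.309 × sin 30° = 1.309 × 0.5000 = 0.6545.
D_min = 2·arcsin(0.6545) − 60° = 2 × 40.882° − 60° = 21.763°.

21.76°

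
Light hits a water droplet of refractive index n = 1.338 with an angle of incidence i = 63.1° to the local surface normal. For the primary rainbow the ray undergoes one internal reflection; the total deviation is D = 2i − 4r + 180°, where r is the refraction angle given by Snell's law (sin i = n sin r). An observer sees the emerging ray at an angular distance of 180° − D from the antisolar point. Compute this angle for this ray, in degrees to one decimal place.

sin r = sin 63.1° / 1.338 = 0.8918/1.338 = 0.6665; r = 41.80°.
D = 2·63.1° − 4·41.80° + 180° = 126.20° − 167.19° + 180° = 139.01°.
Angle from antisolar point = 180° − D = 40.99°.

41.0°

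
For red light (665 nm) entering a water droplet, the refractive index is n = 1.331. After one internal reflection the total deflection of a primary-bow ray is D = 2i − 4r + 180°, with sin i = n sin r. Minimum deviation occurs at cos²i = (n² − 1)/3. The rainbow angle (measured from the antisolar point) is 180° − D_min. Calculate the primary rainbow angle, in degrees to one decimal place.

cos²i = (1.77156 − 1)/3 = 0.25719; i = arccos(0.50714) = 59.527°.
sin r = sin 59.527°/1.331 = 0.64753; r = 40.356°.
D_min = 2·59.527° − 4·40.356° + 180° = 137.630°.
Rainbow angle = 180° − D_min = 42.370°.

42.4°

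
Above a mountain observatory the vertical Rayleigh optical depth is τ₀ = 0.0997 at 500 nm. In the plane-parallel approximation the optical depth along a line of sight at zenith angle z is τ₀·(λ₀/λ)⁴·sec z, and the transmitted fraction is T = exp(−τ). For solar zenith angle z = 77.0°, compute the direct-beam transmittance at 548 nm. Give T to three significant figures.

sec 77.0° = 4.4454.
τ = 0.0997 × (500/548)⁴ × 4.4454 = 0.0997 × 0.6930 × 4.4454 = 0.3072.
T = exp(−0.3072) = 0.7355.

0.736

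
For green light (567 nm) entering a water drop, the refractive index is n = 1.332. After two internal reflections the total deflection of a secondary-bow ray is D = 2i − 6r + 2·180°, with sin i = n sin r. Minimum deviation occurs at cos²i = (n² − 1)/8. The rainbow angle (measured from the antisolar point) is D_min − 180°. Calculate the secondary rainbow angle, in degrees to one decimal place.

cos²i = (1.77422 − 1)/8 = 0.09678; i = arccos(0.31109) = 71.875°.
sin r = sin 71.875°/1.332 = 0.71350; r = 45.520°.
D_min = 2·71.875° − 6·45.520° + 360° = 230.628°.
Rainbow angle = D_min − 180° = 50.628°.

50.6°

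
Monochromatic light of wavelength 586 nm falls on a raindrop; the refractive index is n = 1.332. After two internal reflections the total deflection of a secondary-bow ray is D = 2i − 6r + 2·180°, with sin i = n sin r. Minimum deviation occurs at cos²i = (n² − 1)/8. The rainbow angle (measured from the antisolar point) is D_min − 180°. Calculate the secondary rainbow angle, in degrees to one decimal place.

50.6°

cos²i = (1.77422 − 1)/8 = 0.09678; i = arccos(0.31109) = 71.875°.
sin r = sin 71.875°/1.332 = 0.71350; r = 45.520°.
D_min = 2·71.875° − 6·45.520° + 360° = 230.628°.
Rainbow angle = D_min − 180° = 50.628°.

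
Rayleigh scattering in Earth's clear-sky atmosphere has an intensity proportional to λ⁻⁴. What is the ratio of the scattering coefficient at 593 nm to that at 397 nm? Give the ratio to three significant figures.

0.201

Rayleigh scattering ∝ λ⁻⁴, so the ratio of coefficients is the inverse fourth power of the wavelength ratio.
σ(593)/σ(397) = (397/593)⁴ = (0.6695)⁴ = 0.2009.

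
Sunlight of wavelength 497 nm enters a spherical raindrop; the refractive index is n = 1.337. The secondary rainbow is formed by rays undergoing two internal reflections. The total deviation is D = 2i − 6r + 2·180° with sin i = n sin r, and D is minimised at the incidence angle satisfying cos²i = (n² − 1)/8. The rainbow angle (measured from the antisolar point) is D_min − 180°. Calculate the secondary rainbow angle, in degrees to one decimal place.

51.9°

cos²i = (1.78757 − 1)/8 = 0.09845; i = arccos(0.31376) = 71.714°.
sin r = sin 71.714°/1.337 = 0.71017; r = 45.249°.
D_min = 2·71.714° − 6·45.249° + 360° = 231.934°.
Rainbow angle = D_min − 180° = 51.934°.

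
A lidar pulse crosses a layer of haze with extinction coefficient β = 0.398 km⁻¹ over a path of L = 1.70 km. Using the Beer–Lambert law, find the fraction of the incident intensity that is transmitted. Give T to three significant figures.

τ = β·L = 0.398 × 1.70 = 0.6766.
T = exp(−0.6766) = 0.5083.

0.508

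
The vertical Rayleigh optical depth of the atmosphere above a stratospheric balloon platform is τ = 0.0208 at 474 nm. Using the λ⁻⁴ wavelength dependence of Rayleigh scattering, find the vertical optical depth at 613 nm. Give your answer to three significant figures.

τ(613 nm) = τ(474 nm) × (474/613)⁴ = 0.0208 × (0.7732)⁴ = 0.0208 × 0.3575 = 0.0074.

0.00744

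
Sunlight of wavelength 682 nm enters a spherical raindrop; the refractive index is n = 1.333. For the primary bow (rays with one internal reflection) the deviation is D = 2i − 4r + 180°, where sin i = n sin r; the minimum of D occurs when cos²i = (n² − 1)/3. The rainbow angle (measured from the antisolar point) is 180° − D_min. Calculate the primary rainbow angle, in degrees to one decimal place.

42.1°

cos²i = (1.77689 − 1)/3 = 0.25896; i = arccos(0.50888) = 59.410°.
sin r = sin 59.410°/1.333 = 0.64579; r = 40.225°.
D_min = 2·59.410° − 4·40.225° + 180° = 137.922°.
Rainbow angle = 180° − D_min = 42.078°.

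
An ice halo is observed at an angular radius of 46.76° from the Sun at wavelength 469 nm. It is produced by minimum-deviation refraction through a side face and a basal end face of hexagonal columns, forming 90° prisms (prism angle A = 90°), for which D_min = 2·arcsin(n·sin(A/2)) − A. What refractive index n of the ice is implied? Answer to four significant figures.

1.315

Rearranging: n = sin((D_min + A)/2) / sin(A/2).
(D_min + A)/2 = (46.76° + 90°)/2 = 68.380°.
n = sin 68.380° / sin 45° = 0.9296 / 0.7071 = 1.3147.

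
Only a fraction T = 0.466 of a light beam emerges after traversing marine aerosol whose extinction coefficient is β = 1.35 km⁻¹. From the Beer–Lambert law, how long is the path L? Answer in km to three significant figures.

Beer–Lambert: T = exp(−βL) ⇒ L = −ln(T)/β = −ln(0.466)/1.35 = 0.7636/1.35 = 0.5656 km.

0.566 km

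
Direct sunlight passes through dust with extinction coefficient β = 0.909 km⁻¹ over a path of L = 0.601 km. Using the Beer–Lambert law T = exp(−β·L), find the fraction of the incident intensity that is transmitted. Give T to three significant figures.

τ = β·L = 0.909 × 0.601 = 0.5463.
T = exp(−0.5463) = 0.5791.

0.579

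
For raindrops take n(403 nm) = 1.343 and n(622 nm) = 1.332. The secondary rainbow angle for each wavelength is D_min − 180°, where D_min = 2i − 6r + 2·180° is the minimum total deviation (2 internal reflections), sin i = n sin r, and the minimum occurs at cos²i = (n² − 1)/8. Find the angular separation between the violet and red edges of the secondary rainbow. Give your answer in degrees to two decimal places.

At 403 nm (n = 1.343): cos²i = 0.10046 → i = 71.522°, r = 44.928°, D_min = 233.478°, rainbow angle = 53.478°.
At 622 nm (n = 1.332): cos²i = 0.09678 → i = 71.875°, r = 45.520°, D_min = 230.628°, rainbow angle = 50.628°.
Angular width = |53.478° − 50.628°| = 2.849°.

2.85°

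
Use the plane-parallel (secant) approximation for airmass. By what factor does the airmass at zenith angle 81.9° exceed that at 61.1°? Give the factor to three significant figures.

X(81.9°)/X(61.1°) = sec 81.9° / sec 61.1° = cos 61.1° / cos 81.9° = 0.4833/0.1409 = 3.4299.

3.43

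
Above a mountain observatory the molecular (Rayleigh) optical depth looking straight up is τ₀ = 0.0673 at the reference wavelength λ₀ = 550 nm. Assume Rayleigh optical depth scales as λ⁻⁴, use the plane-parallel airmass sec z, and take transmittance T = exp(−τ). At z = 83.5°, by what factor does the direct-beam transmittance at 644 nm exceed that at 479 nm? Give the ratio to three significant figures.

Airmass: sec 83.5° = 8.8337.
τ(644 nm) = 0.0673 × (550/644)⁴ × 8.8337 = 0.0673 × 0.5320 × 8.8337 = 0.3163.
τ(479 nm) = 0.0673 × (550/479)⁴ × 8.8337 = 0.0673 × 1.7382 × 8.8337 = 1.0334.
T(644)/T(479) = exp(τ_B − τ_A) = exp(0.7171) = 2.0485.

2.05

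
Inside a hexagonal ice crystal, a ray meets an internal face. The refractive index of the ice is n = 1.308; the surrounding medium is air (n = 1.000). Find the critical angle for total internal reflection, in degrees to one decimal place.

sin θ_c = n_air / n = 1.000 / 1.308 = 0.7645.
θ_c = arcsin(0.7645) = 49.86°.

49.9°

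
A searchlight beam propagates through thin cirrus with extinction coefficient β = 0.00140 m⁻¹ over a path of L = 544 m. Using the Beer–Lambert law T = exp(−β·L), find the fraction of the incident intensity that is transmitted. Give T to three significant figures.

τ = β·L = 0.00140 × 544 = 0.7616.
T = exp(−0.7616) = 0.4669.

0.467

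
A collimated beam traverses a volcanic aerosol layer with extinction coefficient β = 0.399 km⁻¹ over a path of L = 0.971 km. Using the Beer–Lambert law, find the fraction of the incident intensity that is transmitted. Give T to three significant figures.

τ = β·L = 0.399 × 0.971 = 0.3874.
T = exp(−0.3874) = 0.6788.

0.679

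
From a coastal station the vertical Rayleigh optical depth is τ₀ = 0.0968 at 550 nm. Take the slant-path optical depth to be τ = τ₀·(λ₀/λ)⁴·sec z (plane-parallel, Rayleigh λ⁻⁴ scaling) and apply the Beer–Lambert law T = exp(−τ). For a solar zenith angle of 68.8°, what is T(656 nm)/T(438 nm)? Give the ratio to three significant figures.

1.70

Airmass: sec 68.8° = 2.7653.
τ(656 nm) = 0.0968 × (550/656)⁴ × 2.7653 = 0.0968 × 0.4941 × 2.7653 = 0.1323.
τ(438 nm) = 0.0968 × (550/438)⁴ × 2.7653 = 0.0968 × 2.4863 × 2.7653 = 0.6655.
T(656)/T(438) = exp(τ_B − τ_A) = exp(0.5333) = 1.7045.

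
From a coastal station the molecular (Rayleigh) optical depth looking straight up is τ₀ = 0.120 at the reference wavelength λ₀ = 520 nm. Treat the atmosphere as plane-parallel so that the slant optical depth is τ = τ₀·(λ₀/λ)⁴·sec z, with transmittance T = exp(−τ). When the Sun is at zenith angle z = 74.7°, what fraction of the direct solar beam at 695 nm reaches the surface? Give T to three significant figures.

sec 74.7° = 3.7897.
τ = 0.120 × (520/695)⁴ × 3.7897 = 0.120 × 0.3134 × 3.7897 = 0.1425.
T = exp(−0.1425) = 0.8672.

0.867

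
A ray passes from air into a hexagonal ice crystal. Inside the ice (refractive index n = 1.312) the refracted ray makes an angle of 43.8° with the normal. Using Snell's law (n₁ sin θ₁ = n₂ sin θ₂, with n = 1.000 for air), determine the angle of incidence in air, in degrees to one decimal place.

65.2°

Snell: sin θ_i = n · sin θ_r = 1.312 × sin 43.8° = 1.312 × 0.6921 = 0.9081.
θ_i = arcsin(0.9081) = 65.24°.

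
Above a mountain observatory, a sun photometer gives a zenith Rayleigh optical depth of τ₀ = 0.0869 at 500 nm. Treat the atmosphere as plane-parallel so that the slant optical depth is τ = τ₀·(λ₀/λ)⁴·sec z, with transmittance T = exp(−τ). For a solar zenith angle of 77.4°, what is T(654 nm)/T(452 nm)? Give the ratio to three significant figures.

Airmass: sec 77.4° = 4.5841.
τ(654 nm) = 0.0869 × (500/654)⁴ × 4.5841 = 0.0869 × 0.3416 × 4.5841 = 0.1361.
τ(452 nm) = 0.0869 × (500/452)⁴ × 4.5841 = 0.0869 × 1.4974 × 4.5841 = 0.5965.
T(654)/T(452) = exp(τ_B − τ_A) = exp(0.4604) = 1.5847.

1.58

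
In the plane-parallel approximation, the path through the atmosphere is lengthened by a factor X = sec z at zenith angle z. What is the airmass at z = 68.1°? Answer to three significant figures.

2.68

X = sec z = 1/cos 68.1° = 1/0.3730 = 2.6811.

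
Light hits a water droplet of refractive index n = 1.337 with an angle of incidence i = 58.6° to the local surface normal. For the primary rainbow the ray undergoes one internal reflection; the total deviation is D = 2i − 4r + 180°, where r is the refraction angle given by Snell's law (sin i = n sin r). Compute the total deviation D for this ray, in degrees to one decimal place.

138.5°

sin r = sin 58.6° / 1.337 = 0.8536/1.337 = 0.6384; r = 39.67°.
D = 2·58.6° − 4·39.67° + 180° = 117.20° − 158.69° + 180° = 138.51°.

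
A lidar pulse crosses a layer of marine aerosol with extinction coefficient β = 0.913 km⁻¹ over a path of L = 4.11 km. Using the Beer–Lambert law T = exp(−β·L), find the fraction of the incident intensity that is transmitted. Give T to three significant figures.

0.0235

τ = β·L = 0.913 × 4.11 = 3.7524.
T = exp(−3.7524) = 0.0235.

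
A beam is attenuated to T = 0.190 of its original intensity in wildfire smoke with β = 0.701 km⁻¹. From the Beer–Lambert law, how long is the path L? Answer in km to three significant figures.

Beer–Lambert: T = exp(−βL) ⇒ L = −ln(T)/β = −ln(0.190)/0.701 = 1.6607/0.701 = 2.369 km.

2.37 km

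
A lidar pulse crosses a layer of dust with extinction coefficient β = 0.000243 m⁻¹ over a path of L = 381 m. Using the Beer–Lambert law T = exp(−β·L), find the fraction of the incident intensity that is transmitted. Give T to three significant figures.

τ = β·L = 0.000243 × 381 = 0.0926.
T = exp(−0.0926) = 0.9116.

0.912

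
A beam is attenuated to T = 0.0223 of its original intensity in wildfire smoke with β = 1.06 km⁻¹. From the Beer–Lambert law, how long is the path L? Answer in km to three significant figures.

Beer–Lambert: T = exp(−βL) ⇒ L = −ln(T)/β = −ln(0.0223)/1.06 = 3.8032/1.06 = 3.588 km.

3.59 km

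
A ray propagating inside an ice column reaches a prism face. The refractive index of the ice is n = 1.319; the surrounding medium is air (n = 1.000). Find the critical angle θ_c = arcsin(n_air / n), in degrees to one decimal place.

49.3°

sin θ_c = n_air / n = 1.000 / 1.319 = 0.7582.
θ_c = arcsin(0.7582) = 49.30°.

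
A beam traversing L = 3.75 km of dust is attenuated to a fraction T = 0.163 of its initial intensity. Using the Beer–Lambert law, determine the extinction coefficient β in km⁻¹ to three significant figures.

0.484 km⁻¹

Beer–Lambert: T = exp(−βL) ⇒ β = −ln(T)/L = −ln(0.163)/3.75 = 1.8140/3.75 = 0.4837 km⁻¹.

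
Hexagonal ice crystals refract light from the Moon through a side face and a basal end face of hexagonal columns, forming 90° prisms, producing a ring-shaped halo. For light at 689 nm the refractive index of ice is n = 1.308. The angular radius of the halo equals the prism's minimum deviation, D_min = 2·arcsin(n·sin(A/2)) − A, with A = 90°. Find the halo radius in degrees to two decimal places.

n·sin(A/2) = 1.308 × sin 45° = 1.308 × 0.7071 = 0.9249.
D_min = 2·arcsin(0.9249) − 90° = 2 × 67.653° − 90° = 45.305°.

45.31°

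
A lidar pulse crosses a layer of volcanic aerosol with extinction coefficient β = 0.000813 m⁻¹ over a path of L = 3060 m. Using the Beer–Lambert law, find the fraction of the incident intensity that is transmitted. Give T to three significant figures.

τ = β·L = 0.000813 × 3060 = 2.4878.
T = exp(−2.4878) = 0.0831.

0.0831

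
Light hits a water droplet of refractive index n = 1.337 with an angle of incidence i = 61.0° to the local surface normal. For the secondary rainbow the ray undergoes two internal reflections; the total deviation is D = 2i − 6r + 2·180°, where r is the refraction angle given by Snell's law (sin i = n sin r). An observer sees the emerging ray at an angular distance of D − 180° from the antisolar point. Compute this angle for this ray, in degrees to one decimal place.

sin r = sin 61.0° / 1.337 = 0.8746/1.337 = 0.6542; r = 40.86°.
D = 2·61.0° − 6·40.86° + 2·180° = 122.00° − 245.14° + 360° = 236.86°.
Angle from antisolar point = D − 180° = 56.86°.

56.9°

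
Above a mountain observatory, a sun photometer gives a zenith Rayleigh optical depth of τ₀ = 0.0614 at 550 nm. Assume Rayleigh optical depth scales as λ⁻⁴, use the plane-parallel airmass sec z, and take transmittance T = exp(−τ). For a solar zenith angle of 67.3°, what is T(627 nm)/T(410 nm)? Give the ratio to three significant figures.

1.52

Airmass: sec 67.3° = 2.5913.
τ(627 nm) = 0.0614 × (550/627)⁴ × 2.5913 = 0.0614 × 0.5921 × 2.5913 = 0.0942.
τ(410 nm) = 0.0614 × (550/410)⁴ × 2.5913 = 0.0614 × 3.2383 × 2.5913 = 0.5152.
T(627)/T(410) = exp(τ_B − τ_A) = exp(0.4210) = 1.5235.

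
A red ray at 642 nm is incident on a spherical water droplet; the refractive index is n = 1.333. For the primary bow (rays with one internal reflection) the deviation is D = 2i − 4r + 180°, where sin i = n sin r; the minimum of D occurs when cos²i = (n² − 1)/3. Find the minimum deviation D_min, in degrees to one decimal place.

137.9°

cos²i = (1.77689 − 1)/3 = 0.25896; i = arccos(0.50888) = 59.410°.
sin r = sin 59.410°/1.333 = 0.64579; r = 40.225°.
D_min = 2·59.410° − 4·40.225° + 180° = 137.922°.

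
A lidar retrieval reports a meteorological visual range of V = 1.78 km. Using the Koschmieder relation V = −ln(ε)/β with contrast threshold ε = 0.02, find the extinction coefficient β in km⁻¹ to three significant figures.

2.20 km⁻¹

β = −ln(0.02) / V = 3.912 / 1.78 = 2.1978 km⁻¹.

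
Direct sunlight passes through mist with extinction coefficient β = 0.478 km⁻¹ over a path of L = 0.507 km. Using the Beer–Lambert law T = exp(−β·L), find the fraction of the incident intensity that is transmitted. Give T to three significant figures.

0.785

τ = β·L = 0.478 × 0.507 = 0.2423.
T = exp(−0.2423) = 0.7848.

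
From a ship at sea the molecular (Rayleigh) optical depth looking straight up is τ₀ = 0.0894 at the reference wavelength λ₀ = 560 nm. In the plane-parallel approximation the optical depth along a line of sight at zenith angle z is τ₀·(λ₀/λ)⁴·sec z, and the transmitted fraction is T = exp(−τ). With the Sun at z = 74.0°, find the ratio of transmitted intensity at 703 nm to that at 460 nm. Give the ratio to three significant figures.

1.79

Airmass: sec 74.0° = 3.6280.
τ(703 nm) = 0.0894 × (560/703)⁴ × 3.6280 = 0.0894 × 0.4027 × 3.6280 = 0.1306.
τ(460 nm) = 0.0894 × (560/460)⁴ × 3.6280 = 0.0894 × 2.1964 × 3.6280 = 0.7124.
T(703)/T(460) = exp(τ_B − τ_A) = exp(0.5818) = 1.7893.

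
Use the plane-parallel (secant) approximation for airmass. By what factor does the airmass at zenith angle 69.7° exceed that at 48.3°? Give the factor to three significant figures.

1.92

X(69.7°)/X(48.3°) = sec 69.7° / sec 48.3° = cos 48.3° / cos 69.7° = 0.6652/0.3469 = 1.9174.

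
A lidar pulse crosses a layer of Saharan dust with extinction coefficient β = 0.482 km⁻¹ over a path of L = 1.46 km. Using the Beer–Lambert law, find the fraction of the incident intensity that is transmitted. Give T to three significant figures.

τ = β·L = 0.482 × 1.46 = 0.7037.
T = exp(−0.7037) = 0.4947.

0.495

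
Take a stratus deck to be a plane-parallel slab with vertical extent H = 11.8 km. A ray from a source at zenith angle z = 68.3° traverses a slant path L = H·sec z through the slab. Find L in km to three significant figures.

31.9 km

sec z = 1/cos 68.3° = 2.7046.
L = 11.8 × 2.7046 = 31.914 km.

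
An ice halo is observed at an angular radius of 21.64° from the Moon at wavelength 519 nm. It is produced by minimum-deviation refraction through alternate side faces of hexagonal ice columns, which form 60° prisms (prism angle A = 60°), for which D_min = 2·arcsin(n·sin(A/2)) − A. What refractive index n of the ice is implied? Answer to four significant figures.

Rearranging: n = sin((D_min + A)/2) / sin(A/2).
(D_min + A)/2 = (21.64° + 60°)/2 = 40.820°.
n = sin 40.820° / sin 30° = 0.6537 / 0.5000 = 1.3074.

1.307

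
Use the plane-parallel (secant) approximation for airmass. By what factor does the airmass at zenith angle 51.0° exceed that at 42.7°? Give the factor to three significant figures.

1.17

X(51.0°)/X(42.7°) = sec 51.0° / sec 42.7° = cos 42.7° / cos 51.0° = 0.7349/0.6293 = 1.1678.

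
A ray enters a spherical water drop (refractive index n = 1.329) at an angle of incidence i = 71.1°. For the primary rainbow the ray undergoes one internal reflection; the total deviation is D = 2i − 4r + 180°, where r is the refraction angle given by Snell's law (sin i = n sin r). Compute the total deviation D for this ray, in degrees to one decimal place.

sin r = sin 71.1° / 1.329 = 0.9461/1.329 = 0.7119; r = 45.39°.
D = 2·71.1° − 4·45.39° + 180° = 142.20° − 181.55° + 180° = 140.65°.

140.6°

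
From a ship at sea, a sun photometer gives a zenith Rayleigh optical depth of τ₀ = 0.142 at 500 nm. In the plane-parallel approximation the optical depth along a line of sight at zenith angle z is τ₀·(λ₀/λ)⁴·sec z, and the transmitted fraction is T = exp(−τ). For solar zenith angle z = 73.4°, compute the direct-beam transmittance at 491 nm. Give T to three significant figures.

0.586

sec 73.4° = 3.5003.
τ = 0.142 × (500/491)⁴ × 3.5003 = 0.142 × 1.0754 × 3.5003 = 0.5345.
T = exp(−0.5345) = 0.5860.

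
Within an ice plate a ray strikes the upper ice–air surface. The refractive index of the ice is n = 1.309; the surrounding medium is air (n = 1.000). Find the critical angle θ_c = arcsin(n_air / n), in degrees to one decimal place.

sin θ_c = n_air / n = 1.000 / 1.309 = 0.7639.
θ_c = arcsin(0.7639) = 49.81°.

49.8°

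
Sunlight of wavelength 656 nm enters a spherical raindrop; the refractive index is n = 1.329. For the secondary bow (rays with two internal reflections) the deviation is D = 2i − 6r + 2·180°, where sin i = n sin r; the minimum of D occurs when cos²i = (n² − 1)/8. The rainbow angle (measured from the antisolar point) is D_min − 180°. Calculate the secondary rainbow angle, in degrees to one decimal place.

cos²i = (1.76624 − 1)/8 = 0.09578; i = arccos(0.30948) = 71.972°.
sin r = sin 71.972°/1.329 = 0.71550; r = 45.685°.
D_min = 2·71.972° − 6·45.685° + 360° = 229.837°.
Rainbow angle = D_min − 180° = 49.837°.

49.8°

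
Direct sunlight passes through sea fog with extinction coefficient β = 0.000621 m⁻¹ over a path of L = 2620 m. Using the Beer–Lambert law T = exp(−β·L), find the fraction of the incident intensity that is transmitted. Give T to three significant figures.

τ = β·L = 0.000621 × 2620 = 1.6270.
T = exp(−1.6270) = 0.1965.

0.197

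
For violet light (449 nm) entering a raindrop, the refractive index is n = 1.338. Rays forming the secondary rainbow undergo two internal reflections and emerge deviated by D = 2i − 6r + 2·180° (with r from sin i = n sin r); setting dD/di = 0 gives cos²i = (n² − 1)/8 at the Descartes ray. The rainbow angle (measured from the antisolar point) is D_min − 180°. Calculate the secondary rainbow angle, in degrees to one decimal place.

cos²i = (1.79024 − 1)/8 = 0.09878; i = arccos(0.31429) = 71.682°.
sin r = sin 71.682°/1.338 = 0.70951; r = 45.195°.
D_min = 2·71.682° − 6·45.195° + 360° = 232.193°.
Rainbow angle = D_min − 180° = 52.193°.

52.2°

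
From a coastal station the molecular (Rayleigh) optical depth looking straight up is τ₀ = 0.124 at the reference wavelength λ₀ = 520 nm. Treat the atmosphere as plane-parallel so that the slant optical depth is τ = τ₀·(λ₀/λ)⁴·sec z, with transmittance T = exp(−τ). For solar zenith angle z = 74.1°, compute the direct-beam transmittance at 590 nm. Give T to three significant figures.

sec 74.1° = 3.6502.
τ = 0.124 × (520/590)⁴ × 3.6502 = 0.124 × 0.6034 × 3.6502 = 0.2731.
T = exp(−0.2731) = 0.7610.

0.761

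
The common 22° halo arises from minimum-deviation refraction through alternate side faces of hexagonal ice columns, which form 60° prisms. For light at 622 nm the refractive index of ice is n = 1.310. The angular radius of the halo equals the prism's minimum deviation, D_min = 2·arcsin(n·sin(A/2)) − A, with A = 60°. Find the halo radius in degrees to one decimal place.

21.8°

n·sin(A/2) = 1.310 × sin 30° = 1.310 × 0.5000 = 0.6550.
D_min = 2·arcsin(0.6550) − 60° = 2 × 40.920° − 60° = 21.839°.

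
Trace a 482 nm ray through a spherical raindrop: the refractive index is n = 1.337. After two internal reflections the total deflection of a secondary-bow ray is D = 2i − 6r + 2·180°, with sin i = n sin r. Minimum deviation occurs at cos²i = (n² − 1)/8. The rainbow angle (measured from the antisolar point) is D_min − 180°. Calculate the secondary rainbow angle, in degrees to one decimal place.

cos²i = (1.78757 − 1)/8 = 0.09845; i = arccos(0.31376) = 71.714°.
sin r = sin 71.714°/1.337 = 0.71017; r = 45.249°.
D_min = 2·71.714° − 6·45.249° + 360° = 231.934°.
Rainbow angle = D_min − 180° = 51.934°.

51.9°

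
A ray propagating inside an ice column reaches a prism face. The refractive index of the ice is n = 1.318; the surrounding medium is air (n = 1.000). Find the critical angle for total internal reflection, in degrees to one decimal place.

sin θ_c = n_air / n = 1.000 / 1.318 = 0.7587.
θ_c = arcsin(0.7587) = 49.35°.

49.4°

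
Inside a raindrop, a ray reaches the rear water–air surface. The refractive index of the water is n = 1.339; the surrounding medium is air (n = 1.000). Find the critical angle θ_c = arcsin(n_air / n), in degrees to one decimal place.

48.3°

sin θ_c = n_air / n = 1.000 / 1.339 = 0.7468.
θ_c = arcsin(0.7468) = 48.32°.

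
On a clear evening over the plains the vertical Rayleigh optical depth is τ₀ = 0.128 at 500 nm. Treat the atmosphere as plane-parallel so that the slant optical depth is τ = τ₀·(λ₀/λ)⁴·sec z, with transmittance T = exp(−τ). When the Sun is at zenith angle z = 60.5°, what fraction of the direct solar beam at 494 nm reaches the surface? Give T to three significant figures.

sec 60.5° = 2.0308.
τ = 0.128 × (500/494)⁴ × 2.0308 = 0.128 × 1.0495 × 2.0308 = 0.2728.
T = exp(−0.2728) = 0.7612.

0.761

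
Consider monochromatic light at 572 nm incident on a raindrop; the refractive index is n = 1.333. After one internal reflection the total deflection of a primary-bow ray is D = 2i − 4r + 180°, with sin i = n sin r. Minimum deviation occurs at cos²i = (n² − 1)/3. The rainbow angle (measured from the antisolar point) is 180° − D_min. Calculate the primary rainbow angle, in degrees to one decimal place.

cos²i = (1.77689 − 1)/3 = 0.25896; i = arccos(0.50888) = 59.410°.
sin r = sin 59.410°/1.333 = 0.64579; r = 40.225°.
D_min = 2·59.410° − 4·40.225° + 180° = 137.922°.
Rainbow angle = 180° − D_min = 42.078°.

42.1°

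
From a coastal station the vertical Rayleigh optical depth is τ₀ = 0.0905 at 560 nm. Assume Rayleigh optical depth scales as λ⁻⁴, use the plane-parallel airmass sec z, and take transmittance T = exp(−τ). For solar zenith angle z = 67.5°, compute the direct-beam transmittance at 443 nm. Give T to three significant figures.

sec 67.5° = 2.6131.
τ = 0.0905 × (560/443)⁴ × 2.6131 = 0.0905 × 2.5535 × 2.6131 = 0.6039.
T = exp(−0.6039) = 0.5467.

0.547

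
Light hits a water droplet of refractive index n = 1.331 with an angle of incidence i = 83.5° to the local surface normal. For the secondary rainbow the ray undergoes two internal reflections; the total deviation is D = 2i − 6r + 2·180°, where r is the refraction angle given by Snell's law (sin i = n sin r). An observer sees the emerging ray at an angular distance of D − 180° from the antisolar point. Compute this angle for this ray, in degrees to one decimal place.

57.3°

sin r = sin 83.5° / 1.331 = 0.9936/1.331 = 0.7465; r = 48.29°.
D = 2·83.5° − 6·48.29° + 2·180° = 167.00° − 289.72° + 360° = 237.28°.
Angle from antisolar point = D − 180° = 57.28°.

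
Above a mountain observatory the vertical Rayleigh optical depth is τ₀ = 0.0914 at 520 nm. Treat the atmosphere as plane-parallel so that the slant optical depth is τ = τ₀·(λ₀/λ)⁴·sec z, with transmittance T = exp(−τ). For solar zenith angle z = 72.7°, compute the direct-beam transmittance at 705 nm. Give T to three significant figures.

0.913

sec 72.7° = 3.3628.
τ = 0.0914 × (520/705)⁴ × 3.3628 = 0.0914 × 0.2960 × 3.3628 = 0.0910.
T = exp(−0.0910) = 0.9130.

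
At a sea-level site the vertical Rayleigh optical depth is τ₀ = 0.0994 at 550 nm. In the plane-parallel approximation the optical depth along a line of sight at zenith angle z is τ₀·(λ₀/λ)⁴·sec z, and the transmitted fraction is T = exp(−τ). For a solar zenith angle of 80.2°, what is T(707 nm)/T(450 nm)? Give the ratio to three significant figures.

Airmass: sec 80.2° = 5.8751.
τ(707 nm) = 0.0994 × (550/707)⁴ × 5.8751 = 0.0994 × 0.3662 × 5.8751 = 0.2139.
τ(450 nm) = 0.0994 × (550/450)⁴ × 5.8751 = 0.0994 × 2.2315 × 5.8751 = 1.3032.
T(707)/T(450) = exp(τ_B − τ_A) = exp(1.0893) = 2.9722.

2.97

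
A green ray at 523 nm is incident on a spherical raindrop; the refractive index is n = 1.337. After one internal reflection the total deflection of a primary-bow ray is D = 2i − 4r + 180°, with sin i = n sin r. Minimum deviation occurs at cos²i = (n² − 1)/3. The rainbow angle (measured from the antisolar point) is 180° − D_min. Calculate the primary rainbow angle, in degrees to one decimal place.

41.5°

cos²i = (1.78757 − 1)/3 = 0.26252; i = arccos(0.51237) = 59.178°.
sin r = sin 59.178°/1.337 = 0.64231; r = 39.964°.
D_min = 2·59.178° − 4·39.964° + 180° = 138.500°.
Rainbow angle = 180° − D_min = 41.500°.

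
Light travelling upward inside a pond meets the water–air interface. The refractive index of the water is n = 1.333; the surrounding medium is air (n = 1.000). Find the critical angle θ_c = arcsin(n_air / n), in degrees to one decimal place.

48.6°

sin θ_c = n_air / n = 1.000 / 1.333 = 0.7502.
θ_c = arcsin(0.7502) = 48.61°.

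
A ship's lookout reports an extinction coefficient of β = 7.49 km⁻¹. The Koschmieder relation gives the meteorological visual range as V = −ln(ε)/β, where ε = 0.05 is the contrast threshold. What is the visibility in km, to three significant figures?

V = −ln(0.05) / 7.49 = 2.996 / 7.49 = 0.4000 km.

0.400 km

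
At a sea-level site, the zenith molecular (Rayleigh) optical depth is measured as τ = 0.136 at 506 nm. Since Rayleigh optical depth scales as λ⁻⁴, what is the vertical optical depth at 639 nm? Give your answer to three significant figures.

τ(639 nm) = τ(506 nm) × (506/639)⁴ = 0.136 × (0.7919)⁴ = 0.136 × 0.3932 = 0.0535.

0.0535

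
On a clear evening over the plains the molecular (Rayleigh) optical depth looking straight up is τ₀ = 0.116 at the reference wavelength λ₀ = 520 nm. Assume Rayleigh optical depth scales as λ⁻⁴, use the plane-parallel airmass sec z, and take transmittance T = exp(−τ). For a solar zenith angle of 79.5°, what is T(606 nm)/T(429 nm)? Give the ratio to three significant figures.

Airmass: sec 79.5° = 5.4874.
τ(606 nm) = 0.116 × (520/606)⁴ × 5.4874 = 0.116 × 0.5422 × 5.4874 = 0.3451.
τ(429 nm) = 0.116 × (520/429)⁴ × 5.4874 = 0.116 × 2.1587 × 5.4874 = 1.3741.
T(606)/T(429) = exp(τ_B − τ_A) = exp(1.0290) = 2.7982.

2.80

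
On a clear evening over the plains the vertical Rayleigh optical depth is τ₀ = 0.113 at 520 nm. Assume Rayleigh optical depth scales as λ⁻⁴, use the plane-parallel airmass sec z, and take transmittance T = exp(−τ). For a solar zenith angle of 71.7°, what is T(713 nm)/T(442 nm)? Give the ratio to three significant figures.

1.80

Airmass: sec 71.7° = 3.1848.
τ(713 nm) = 0.113 × (520/713)⁴ × 3.1848 = 0.113 × 0.2829 × 3.1848 = 0.1018.
τ(442 nm) = 0.113 × (520/442)⁴ × 3.1848 = 0.113 × 1.9157 × 3.1848 = 0.6894.
T(713)/T(442) = exp(τ_B − τ_A) = exp(0.5876) = 1.7997.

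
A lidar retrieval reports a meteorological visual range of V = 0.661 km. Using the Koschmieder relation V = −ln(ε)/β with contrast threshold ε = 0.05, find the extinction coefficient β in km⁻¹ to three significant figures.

4.53 km⁻¹

β = −ln(0.05) / V = 2.996 / 0.661 = 4.5321 km⁻¹.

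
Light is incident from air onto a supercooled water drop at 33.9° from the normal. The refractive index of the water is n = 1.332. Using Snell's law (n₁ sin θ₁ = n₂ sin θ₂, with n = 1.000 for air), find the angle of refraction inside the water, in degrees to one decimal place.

24.8°

Snell: sin θ_r = sin θ_i / n = sin 33.9° / 1.332 = 0.5577 / 1.332 = 0.4187.
θ_r = arcsin(0.4187) = 24.75°.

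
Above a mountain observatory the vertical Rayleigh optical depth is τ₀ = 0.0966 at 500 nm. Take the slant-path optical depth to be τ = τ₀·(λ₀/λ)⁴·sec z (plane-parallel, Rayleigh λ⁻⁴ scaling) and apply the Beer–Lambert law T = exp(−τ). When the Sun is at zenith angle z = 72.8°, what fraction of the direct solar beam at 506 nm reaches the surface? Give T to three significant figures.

sec 72.8° = 3.3817.
τ = 0.0966 × (500/506)⁴ × 3.3817 = 0.0966 × 0.9534 × 3.3817 = 0.3115.
T = exp(−0.3115) = 0.7324.

0.732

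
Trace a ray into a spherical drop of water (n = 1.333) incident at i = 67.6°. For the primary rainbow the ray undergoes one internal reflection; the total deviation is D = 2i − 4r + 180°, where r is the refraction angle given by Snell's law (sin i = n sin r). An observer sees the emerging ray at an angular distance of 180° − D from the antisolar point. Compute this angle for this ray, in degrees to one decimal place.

40.5°

sin r = sin 67.6° / 1.333 = 0.9245/1.333 = 0.6936; r = 43.91°.
D = 2·67.6° − 4·43.91° + 180° = 135.20° − 175.66° + 180° = 139.54°.
Angle from antisolar point = 180° − D = 40.46°.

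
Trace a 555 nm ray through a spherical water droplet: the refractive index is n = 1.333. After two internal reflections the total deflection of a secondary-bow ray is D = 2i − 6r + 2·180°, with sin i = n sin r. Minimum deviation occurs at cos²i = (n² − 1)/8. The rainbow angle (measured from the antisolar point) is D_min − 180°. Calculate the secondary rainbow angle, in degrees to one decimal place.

cos²i = (1.77689 − 1)/8 = 0.09711; i = arccos(0.31163) = 71.843°.
sin r = sin 71.843°/1.333 = 0.71283; r = 45.466°.
D_min = 2·71.843° − 6·45.466° + 360° = 230.891°.
Rainbow angle = D_min − 180° = 50.891°.

50.9°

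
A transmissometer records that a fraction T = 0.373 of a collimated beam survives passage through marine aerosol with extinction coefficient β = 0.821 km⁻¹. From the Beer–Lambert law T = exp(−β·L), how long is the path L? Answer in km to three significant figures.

Beer–Lambert: T = exp(−βL) ⇒ L = −ln(T)/β = −ln(0.373)/0.821 = 0.9862/0.821 = 1.201 km.

1.20 km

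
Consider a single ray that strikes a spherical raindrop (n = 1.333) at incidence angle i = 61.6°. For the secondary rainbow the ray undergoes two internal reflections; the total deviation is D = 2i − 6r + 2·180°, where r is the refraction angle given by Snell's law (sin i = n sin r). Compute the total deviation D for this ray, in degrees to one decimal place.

235.4°

sin r = sin 61.6° / 1.333 = 0.8796/1.333 = 0.6599; r = 41.29°.
D = 2·61.6° − 6·41.29° + 2·180° = 123.20° − 247.75° + 360° = 235.45°.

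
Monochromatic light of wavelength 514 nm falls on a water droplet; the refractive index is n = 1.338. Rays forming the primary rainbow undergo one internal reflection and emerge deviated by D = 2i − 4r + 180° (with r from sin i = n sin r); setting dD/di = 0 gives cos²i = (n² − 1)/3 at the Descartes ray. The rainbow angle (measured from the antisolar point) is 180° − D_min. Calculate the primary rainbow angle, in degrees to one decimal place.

cos²i = (1.79024 − 1)/3 = 0.26341; i = arccos(0.51324) = 59.120°.
sin r = sin 59.120°/1.338 = 0.64144; r = 39.899°.
D_min = 2·59.120° − 4·39.899° + 180° = 138.643°.
Rainbow angle = 180° − D_min = 41.357°.

41.4°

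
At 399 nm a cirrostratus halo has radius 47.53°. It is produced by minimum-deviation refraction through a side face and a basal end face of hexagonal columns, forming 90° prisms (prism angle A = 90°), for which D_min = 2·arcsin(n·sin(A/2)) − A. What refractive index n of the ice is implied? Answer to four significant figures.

Rearranging: n = sin((D_min + A)/2) / sin(A/2).
(D_min + A)/2 = (47.53° + 90°)/2 = 68.765°.
n = sin 68.765° / sin 45° = 0.9321 / 0.7071 = 1.3182.

1.318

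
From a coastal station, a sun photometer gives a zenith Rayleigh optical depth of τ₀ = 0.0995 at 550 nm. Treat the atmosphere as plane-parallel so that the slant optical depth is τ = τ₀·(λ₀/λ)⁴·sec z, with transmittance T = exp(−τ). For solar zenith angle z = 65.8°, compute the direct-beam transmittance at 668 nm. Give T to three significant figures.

sec 65.8° = 2.4395.
τ = 0.0995 × (550/668)⁴ × 2.4395 = 0.0995 × 0.4596 × 2.4395 = 0.1115.
T = exp(−0.1115) = 0.8944.

0.894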